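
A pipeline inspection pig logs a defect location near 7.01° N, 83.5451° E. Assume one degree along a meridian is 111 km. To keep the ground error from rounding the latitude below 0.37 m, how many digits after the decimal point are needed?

6

One degree of latitude covers 111000 m.
Rounding to N decimal places gives at most 0.5 × 10⁻ᴺ degrees of error, i.e. 0.5 × 10⁻ᴺ × 111000 m.
Need 0.5 × 111000 × 10⁻ᴺ ≤ 0.37 → 10⁻ᴺ ≤ 6.667e-06, so N ≥ 5.18.
N = 5 would give 0.555 m (too coarse); N = 6 gives 0.0555 m ≤ 0.37 m.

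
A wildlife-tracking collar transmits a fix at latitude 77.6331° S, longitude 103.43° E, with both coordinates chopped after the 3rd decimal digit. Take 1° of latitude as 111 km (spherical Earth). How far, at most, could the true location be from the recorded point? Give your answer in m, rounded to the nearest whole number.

Truncating at 3 decimal places can drop up to a full unit in the last place, so each coordinate may be off by as much as 0.001°.
N–S: 0.001° × 111000 m/° = 111 m.
East–west component at 77.6331°: 0.001° × 111000 × cos 77.6331° ≈ 0.001 × 23773 ≈ 23.773 m.
Worst case both components are at the extreme and orthogonal: √(111² + 23.773²) ≈ 113.517 m.

114 m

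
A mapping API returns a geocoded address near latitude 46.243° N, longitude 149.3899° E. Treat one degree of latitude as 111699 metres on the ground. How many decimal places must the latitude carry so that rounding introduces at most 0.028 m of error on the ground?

One degree of latitude covers 111699 m.
N decimal places → at most half a unit in the last place, 0.5 × 10⁻ᴺ° = 111699/2 × 10⁻ᴺ m.
Setting 55849.5 × 10⁻ᴺ ≤ 0.028 gives 10ᴺ ≥ 1.995e+06, i.e. N ≥ 6.30.
N = 6 would give 0.0558 m (too coarse); N = 7 gives 0.00558 m ≤ 0.028 m.

7 decimal places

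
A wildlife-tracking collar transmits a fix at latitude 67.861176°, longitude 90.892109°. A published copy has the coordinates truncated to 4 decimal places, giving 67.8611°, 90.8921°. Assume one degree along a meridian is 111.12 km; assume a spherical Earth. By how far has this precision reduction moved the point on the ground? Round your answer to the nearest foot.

28 feet

The latitude changed by +0.000076° and the longitude by +0.000009°.
N–S: 0.000076° × 111120 m/° = 8.44512 m.
E–W at 67.8611°: 0.000009° × 111120 × cos 67.8611° = 0.000009 × 111120 × 0.3769 ≈ 0.376883 m.
Distance: √(8.44512² + 0.376883²) ≈ 8.45353 m.
Converting: 8.45353 m × 3.2808 ft/m ≈ 27.735 ft.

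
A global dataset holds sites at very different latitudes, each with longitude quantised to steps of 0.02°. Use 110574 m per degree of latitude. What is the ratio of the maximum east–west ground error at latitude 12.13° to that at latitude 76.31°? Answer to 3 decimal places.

With a 0.02° grid the true value lies within half a step, ±0.02°/2 = ±0.01°, of the stored one.
Error at 12.13° = 0.01° × 110574 × cos 12.13° ≈ 1105.7 × 0.9777 = 1081.1 m.
Error at 76.31° = 0.01° × 110574 × cos 76.31° ≈ 1105.7 × 0.2367 = 261.69 m.
The ratio reduces to cos 12.13° / cos 76.31° = 0.9777/0.2367 ≈ 4.1310.

4.131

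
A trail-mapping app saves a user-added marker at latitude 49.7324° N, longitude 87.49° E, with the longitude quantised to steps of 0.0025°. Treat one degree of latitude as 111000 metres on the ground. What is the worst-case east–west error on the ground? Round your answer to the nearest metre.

90 metres

With a 0.0025° grid the true value lies within half a step, ±0.0025°/2 = ±0.00125°, of the stored one.
At latitude 49.7324° a degree of longitude spans 111000 m × cos 49.7324° = 111000 × 0.6464 ≈ 71745.8 m.
So at most 0.00125° × 71745.8 ≈ 89.6822 m east–west.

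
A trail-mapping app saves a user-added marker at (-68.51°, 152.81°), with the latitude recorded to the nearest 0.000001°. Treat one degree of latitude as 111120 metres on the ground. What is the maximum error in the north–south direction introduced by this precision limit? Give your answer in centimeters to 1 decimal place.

Rounding to 6 decimal places leaves the latitude within ±5e-07° of the true value.
So the N–S error is at most 5e-07 × 111120 = 0.05556 m.
That is 0.05556 m = 5.556 cm.

5.6 centimeters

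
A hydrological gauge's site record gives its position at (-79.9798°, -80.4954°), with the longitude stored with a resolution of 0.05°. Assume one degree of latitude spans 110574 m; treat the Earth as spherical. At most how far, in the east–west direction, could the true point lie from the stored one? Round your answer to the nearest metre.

481 metres

With a 0.05° grid the true value lies within half a step, ±0.05°/2 = ±0.025°, of the stored one.
At latitude 79.9798° a degree of longitude spans 110574 m × cos 79.9798° = 110574 × 0.1740 ≈ 19239.4 m.
So at most 0.025° × 19239.4 ≈ 480.984 m east–west.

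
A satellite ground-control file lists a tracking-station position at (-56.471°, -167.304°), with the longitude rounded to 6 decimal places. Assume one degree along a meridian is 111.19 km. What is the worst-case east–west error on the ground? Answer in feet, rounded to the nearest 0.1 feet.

0.1 feet

Rounding to 6 decimal places leaves the longitude within ±5e-07° of the true value.
Parallels shrink by cos φ, so at 56.471° a degree of longitude is 111190 × 0.5524 ≈ 61416.8 m.
Maximum E–W displacement: 5e-07 × 61416.8 = 0.0307084 m.
In feet: 0.0307084 m ÷ 0.3048 ≈ 0.10075 ft.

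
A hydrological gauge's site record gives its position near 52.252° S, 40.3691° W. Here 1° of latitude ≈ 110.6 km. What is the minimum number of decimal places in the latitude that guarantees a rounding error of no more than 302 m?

3

One degree of latitude covers 110600 m.
Rounding to N decimal places gives at most 0.5 × 10⁻ᴺ degrees of error, i.e. 0.5 × 10⁻ᴺ × 110600 m.
Need 0.5 × 110600 × 10⁻ᴺ ≤ 302 → 10⁻ᴺ ≤ 5.461e-03, so N ≥ 2.26.
N = 2 would give 553 m (too coarse); N = 3 gives 55.3 m ≤ 302 m.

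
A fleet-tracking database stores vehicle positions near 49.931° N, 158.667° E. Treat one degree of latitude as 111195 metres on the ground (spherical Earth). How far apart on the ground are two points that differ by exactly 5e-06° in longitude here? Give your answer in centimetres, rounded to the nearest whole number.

5e-06° of longitude at 49.931° is 5e-06 × 111195 × cos 49.931° ≈ 5e-06 × 71577.3 = 0.357886 m.
That is 0.357886 m = 35.789 cm.

36 centimetres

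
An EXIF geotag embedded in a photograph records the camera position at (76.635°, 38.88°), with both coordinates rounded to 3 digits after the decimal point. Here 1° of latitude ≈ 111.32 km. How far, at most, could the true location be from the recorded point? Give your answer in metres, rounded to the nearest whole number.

Rounding to 3 decimal places leaves each coordinate within ±0.0005° of the true value.
N–S: 0.0005° × 111320 m/° = 55.66 m.
Longitude error → 0.0005 × 111320 × cos 76.635° = 0.0005 × 111320 × 0.2312 ≈ 12.866 m.
Combining orthogonally: (55.66² + 12.866²)^½ ≈ 57.1277 m.

57 metres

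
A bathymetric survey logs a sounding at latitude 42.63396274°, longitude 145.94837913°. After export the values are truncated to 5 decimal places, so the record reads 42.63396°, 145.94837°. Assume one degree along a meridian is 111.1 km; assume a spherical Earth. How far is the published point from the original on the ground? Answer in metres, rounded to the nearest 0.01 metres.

0.81 metres

Δlat = 42.63396274 − 42.63396 = +0.00000274°; Δlon = 145.94837913 − 145.94837 = +0.00000913°.
N–S: 0.00000274° × 111100 m/° = 0.304414 m.
E–W at 42.634°: 0.00000913° × 111100 × cos 42.634° = 0.00000913 × 111100 × 0.7357 ≈ 0.746248 m.
Combined displacement = (0.304414² + 0.746248²)^½ ≈ 0.805949 m.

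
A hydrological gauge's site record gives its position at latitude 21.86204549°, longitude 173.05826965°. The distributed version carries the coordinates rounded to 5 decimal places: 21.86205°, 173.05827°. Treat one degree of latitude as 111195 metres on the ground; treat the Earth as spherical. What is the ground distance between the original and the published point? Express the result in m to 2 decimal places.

The latitude changed by -0.00000451° and the longitude by -0.00000035°.
North–south shift: -0.00000451 × 111195 = -0.501489 m.
E–W at 21.862°: -0.00000035° × 111195 × cos 21.862° = -0.00000035 × 111195 × 0.9281 ≈ -0.0361194 m.
Distance: √(0.501489² + 0.0361194²) ≈ 0.502789 m.

0.50 m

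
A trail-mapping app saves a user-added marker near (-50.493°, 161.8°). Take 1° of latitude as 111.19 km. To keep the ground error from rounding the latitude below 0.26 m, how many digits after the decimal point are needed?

One degree of latitude covers 111190 m.
Rounding to N decimal places gives at most 0.5 × 10⁻ᴺ degrees of error, i.e. 0.5 × 10⁻ᴺ × 111190 m.
Setting 55595 × 10⁻ᴺ ≤ 0.26 gives 10ᴺ ≥ 2.138e+05, i.e. N ≥ 5.33.
At 5 places the error can reach 0.556 m, but 6 places keeps it to 0.0556 m.

6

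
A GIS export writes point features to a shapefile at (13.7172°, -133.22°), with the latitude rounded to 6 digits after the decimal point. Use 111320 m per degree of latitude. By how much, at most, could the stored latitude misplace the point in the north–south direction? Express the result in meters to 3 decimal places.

Rounding to 6 decimal places leaves the latitude within ±5e-07° of the true value.
North–south distance: 5e-07° × 111320 m/° = 0.05566 m.

0.056 meters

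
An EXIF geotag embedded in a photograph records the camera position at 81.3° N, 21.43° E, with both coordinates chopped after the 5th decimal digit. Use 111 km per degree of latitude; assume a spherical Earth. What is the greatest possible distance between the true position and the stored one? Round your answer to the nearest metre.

Truncating at 5 decimal places can drop up to a full unit in the last place, so each coordinate may be off by as much as 1e-05°.
North–south component: 1e-05° × 111000 = 1.11 m.
Longitude error → 1e-05 × 111000 × cos 81.3° = 1e-05 × 111000 × 0.1513 ≈ 0.1679 m.
The two errors are perpendicular, so the maximum displacement is √(1.11² + 0.1679²) ≈ 1.12263 m.

1 metres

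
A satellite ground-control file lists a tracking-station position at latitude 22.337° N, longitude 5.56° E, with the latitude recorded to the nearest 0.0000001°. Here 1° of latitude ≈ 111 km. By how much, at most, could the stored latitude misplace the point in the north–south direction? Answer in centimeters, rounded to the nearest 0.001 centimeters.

Rounding to 7 decimal places leaves the latitude within ±5e-08° of the true value.
Along the meridian that is 5e-08° × 111000 m/° = 0.00555 m.
That is 0.00555 m = 0.555 cm.

0.555 centimeters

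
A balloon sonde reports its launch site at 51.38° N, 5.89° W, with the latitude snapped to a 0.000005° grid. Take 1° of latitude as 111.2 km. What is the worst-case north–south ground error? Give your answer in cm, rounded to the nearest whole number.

28 cm

With a 0.000005° grid the true value lies within half a step, ±0.000005°/2 = ±2.5e-06°, of the stored one.
Along the meridian that is 2.5e-06° × 111200 m/° = 0.278 m.
That is 0.278 m = 27.8 cm.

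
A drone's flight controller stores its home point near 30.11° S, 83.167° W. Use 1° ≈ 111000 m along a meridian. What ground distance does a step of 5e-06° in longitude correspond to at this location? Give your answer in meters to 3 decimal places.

0.480 meters

5e-06° of longitude at 30.11° is 5e-06 × 111000 × cos 30.11° ≈ 5e-06 × 96022.1 = 0.48011 m.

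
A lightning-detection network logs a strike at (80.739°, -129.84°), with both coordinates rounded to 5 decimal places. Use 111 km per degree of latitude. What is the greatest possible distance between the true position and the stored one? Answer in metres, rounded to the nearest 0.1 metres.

0.6 metres

Rounding to 5 decimal places leaves each coordinate within ±5e-06° of the true value.
N–S: 5e-06° × 111000 m/° = 0.555 m.
E–W at 80.739°: 5e-06° × 111000 × cos 80.739° = 5e-06 × 111000 × 0.1609 ≈ 0.0893173 m.
Combining orthogonally: (0.555² + 0.0893173²)^½ ≈ 0.562141 m.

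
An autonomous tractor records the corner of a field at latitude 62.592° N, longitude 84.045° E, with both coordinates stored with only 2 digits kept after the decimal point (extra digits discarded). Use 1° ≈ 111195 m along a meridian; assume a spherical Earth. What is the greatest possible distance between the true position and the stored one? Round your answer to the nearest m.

Truncating at 2 decimal places can drop up to a full unit in the last place, so each coordinate may be off by as much as 0.01°.
North–south component: 0.01° × 111195 = 1111.95 m.
E–W at 62.592°: 0.01° × 111195 × cos 62.592° = 0.01 × 111195 × 0.4603 ≈ 511.857 m.
The two errors are perpendicular, so the maximum displacement is √(1111.95² + 511.857²) ≈ 1224.1 m.

1224 m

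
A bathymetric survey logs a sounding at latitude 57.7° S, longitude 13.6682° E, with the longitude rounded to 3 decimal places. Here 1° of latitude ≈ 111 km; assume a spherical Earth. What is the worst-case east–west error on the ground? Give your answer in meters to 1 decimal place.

Rounding to 3 decimal places leaves the longitude within ±0.0005° of the true value.
At latitude 57.7° a degree of longitude spans 111000 m × cos 57.7° = 111000 × 0.5344 ≈ 59313.1 m.
East–west error: 0.0005° × 59313.1 m/° ≈ 29.6566 m.

29.7 meters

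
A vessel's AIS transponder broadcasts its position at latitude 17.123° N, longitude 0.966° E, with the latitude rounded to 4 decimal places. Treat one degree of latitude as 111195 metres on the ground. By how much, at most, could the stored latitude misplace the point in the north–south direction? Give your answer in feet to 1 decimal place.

18.2 feet

Rounding to 4 decimal places leaves the latitude within ±5e-05° of the true value.
Along the meridian that is 5e-05° × 111195 m/° = 5.55975 m.
Converting: 5.55975 m × 3.2808 ft/m ≈ 18.241 ft.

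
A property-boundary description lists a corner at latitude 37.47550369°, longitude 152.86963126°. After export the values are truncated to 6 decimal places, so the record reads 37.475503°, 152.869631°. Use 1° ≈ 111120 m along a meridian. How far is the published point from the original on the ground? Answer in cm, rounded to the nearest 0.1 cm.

8.0 cm

The latitude changed by +0.00000069° and the longitude by +0.00000026°.
North–south shift: 0.00000069 × 111120 = 0.0766728 m.
E–W at 37.4755°: 0.00000026° × 111120 × cos 37.4755° = 0.00000026 × 111120 × 0.7936 ≈ 0.0229284 m.
Combined displacement = (0.0766728² + 0.0229284²)^½ ≈ 0.0800277 m.
That is 0.0800277 m = 8.0028 cm.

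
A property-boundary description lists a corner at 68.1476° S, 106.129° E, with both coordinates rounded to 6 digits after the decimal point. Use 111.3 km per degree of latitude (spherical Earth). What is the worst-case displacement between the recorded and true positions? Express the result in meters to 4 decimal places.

Rounding to 6 decimal places leaves each coordinate within ±5e-07° of the true value.
North–south component: 5e-07° × 111300 = 0.05565 m.
East–west component at 68.1476°: 5e-07° × 111300 × cos 68.1476° ≈ 5e-07 × 41427.7 ≈ 0.0207139 m.
Worst case both components are at the extreme and orthogonal: √(0.05565² + 0.0207139²) ≈ 0.05938 m.

0.0594 meters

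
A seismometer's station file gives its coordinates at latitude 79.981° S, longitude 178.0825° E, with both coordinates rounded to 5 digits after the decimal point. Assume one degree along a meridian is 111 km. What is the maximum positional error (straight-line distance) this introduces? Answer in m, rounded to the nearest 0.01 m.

0.56 m

Rounding to 5 decimal places leaves each coordinate within ±5e-06° of the true value.
N–S: 5e-06° × 111000 m/° = 0.555 m.
Longitude error → 5e-06 × 111000 × cos 79.981° = 5e-06 × 111000 × 0.1740 ≈ 0.096556 m.
Worst case both components are at the extreme and orthogonal: √(0.555² + 0.096556²) ≈ 0.563337 m.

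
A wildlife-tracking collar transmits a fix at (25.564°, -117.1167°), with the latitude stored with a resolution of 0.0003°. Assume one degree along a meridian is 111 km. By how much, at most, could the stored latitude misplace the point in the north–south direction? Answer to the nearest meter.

17 meters

With a 0.0003° grid the true value lies within half a step, ±0.0003°/2 = ±0.00015°, of the stored one.
North–south distance: 0.00015° × 111000 m/° = 16.65 m.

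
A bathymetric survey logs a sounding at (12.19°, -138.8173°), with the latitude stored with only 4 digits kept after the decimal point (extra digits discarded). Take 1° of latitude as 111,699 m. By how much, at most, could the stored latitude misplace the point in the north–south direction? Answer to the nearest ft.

37 ft

Truncating at 4 decimal places can drop up to a full unit in the last place, so the latitude may be off by as much as 0.0001°.
So the N–S error is at most 0.0001 × 111699 = 11.1699 m.
In feet: 11.1699 m ÷ 0.3048 ≈ 36.647 ft.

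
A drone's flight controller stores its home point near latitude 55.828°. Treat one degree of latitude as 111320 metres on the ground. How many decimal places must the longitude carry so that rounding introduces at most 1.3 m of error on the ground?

At 55.828° one degree of longitude covers 111320 × cos 55.828° ≈ 111320 × 0.5617 ≈ 62526.1 m.
Rounding to N decimal places gives at most 0.5 × 10⁻ᴺ degrees of error, i.e. 0.5 × 10⁻ᴺ × 62526.1 m.
Need 0.5 × 62526.1 × 10⁻ᴺ ≤ 1.3 → 10⁻ᴺ ≤ 4.158e-05, so N ≥ 4.38.
So 5 decimal places suffice (0.313 m); 4 would allow up to 3.13 m.

5 decimal places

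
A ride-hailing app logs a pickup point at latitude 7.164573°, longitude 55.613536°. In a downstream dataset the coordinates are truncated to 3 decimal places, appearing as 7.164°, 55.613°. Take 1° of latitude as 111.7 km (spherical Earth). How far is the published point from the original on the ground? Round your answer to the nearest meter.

87 meters

Δlat = 7.164573 − 7.164 = +0.000573°; Δlon = 55.613536 − 55.613 = +0.000536°.
N–S: 0.000573° × 111700 m/° = 64.0041 m.
East–west at this latitude: 0.000536° × 111700 × cos 7.164° ≈ 0.000536 × 110828 = 59.4038 m.
Hypotenuse of the two orthogonal shifts: √(64.0041² + 59.4038²) = 87.3232 m.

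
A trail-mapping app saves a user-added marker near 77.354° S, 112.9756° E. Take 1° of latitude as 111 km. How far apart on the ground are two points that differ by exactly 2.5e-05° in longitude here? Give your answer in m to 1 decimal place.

0.6 m

2.5e-05° of longitude at 77.354° is 2.5e-05 × 111000 × cos 77.354° ≈ 2.5e-05 × 24300.9 = 0.607522 m.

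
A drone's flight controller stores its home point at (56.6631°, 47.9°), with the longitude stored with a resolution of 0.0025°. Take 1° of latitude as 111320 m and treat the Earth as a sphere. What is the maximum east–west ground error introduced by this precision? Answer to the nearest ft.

With a 0.0025° grid the true value lies within half a step, ±0.0025°/2 = ±0.00125°, of the stored one.
At latitude 56.6631° a degree of longitude spans 111320 m × cos 56.6631° = 111320 × 0.5496 ≈ 61177.1 m.
So at most 0.00125° × 61177.1 ≈ 76.4714 m east–west.
In feet: 76.4714 m ÷ 0.3048 ≈ 250.89 ft.

251 ft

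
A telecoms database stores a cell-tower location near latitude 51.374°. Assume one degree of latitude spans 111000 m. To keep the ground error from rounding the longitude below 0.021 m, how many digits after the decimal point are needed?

7 decimal places

At 51.374° one degree of longitude covers 111000 × cos 51.374° ≈ 111000 × 0.6242 ≈ 69290 m.
With N decimal places the half-ulp bound is 0.5·10⁻ᴺ°, or 0.5·10⁻ᴺ × 69290 m on the ground.
Setting 34645 × 10⁻ᴺ ≤ 0.021 gives 10ᴺ ≥ 1.65e+06, i.e. N ≥ 6.22.
At 6 places the error can reach 0.0346 m, but 7 places keeps it to 0.00346 m.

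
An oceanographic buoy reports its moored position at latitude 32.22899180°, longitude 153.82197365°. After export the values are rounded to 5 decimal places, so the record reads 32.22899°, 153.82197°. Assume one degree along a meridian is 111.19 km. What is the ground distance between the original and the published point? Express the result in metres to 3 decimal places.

0.397 metres

Δlat = 32.22899180 − 32.22899 = +0.00000180°; Δlon = 153.82197365 − 153.82197 = +0.00000365°.
N–S: 0.00000180° × 111190 m/° = 0.200142 m.
East–west at this latitude: 0.00000365° × 111190 × cos 32.229° ≈ 0.00000365 × 94058.2 = 0.343313 m.
Distance: √(0.200142² + 0.343313²) ≈ 0.397392 m.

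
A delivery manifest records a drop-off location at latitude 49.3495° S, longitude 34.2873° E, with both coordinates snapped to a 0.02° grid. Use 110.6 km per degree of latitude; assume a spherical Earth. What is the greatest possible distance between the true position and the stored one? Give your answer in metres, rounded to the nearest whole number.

With a 0.02° grid the true value lies within half a step, ±0.02°/2 = ±0.01°, of the stored one.
N–S: 0.01° × 110600 m/° = 1106 m.
Longitude error → 0.01 × 110600 × cos 49.3495° = 0.01 × 110600 × 0.6514 ≈ 720.496 m.
Combining orthogonally: (1106² + 720.496²)^½ ≈ 1319.98 m.

1320 metres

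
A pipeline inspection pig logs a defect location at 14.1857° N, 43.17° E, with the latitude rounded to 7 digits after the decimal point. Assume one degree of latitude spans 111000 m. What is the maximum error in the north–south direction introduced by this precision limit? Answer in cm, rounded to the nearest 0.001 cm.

0.555 cm

Rounding to 7 decimal places leaves the latitude within ±5e-08° of the true value.
North–south distance: 5e-08° × 111000 m/° = 0.00555 m.
That is 0.00555 m = 0.555 cm.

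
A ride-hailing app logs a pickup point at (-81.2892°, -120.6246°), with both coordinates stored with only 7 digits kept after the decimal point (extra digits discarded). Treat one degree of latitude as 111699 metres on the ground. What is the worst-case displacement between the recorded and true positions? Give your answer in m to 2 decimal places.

0.01 m

Truncating at 7 decimal places can drop up to a full unit in the last place, so each coordinate may be off by as much as 1e-07°.
N–S: 1e-07° × 111699 m/° = 0.0111699 m.
East–west component at 81.2892°: 1e-07° × 111699 × cos 81.2892° ≈ 1e-07 × 16916.5 ≈ 0.00169165 m.
The two errors are perpendicular, so the maximum displacement is √(0.0111699² + 0.00169165²) ≈ 0.0112973 m.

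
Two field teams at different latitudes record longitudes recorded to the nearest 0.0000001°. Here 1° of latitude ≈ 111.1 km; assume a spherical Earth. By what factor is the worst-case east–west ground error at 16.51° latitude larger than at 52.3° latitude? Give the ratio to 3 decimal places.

Rounding to 7 decimal places leaves the longitude within ±5e-08° of the true value.
Error at 16.51° = 5e-08° × 111100 × cos 16.51° ≈ 0.005555 × 0.9588 = 0.005326 m.
At 52.3°: 5e-08° × 111100 × cos 52.3° = 5e-08 × 111100 × 0.6115 ≈ 0.003397 m.
The ratio reduces to cos 16.51° / cos 52.3° = 0.9588/0.6115 ≈ 1.5678.

1.568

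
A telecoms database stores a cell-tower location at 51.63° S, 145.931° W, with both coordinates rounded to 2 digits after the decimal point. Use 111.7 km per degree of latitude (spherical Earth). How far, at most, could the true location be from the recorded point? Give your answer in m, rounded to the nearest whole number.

Rounding to 2 decimal places leaves each coordinate within ±0.005° of the true value.
N–S: 0.005° × 111700 m/° = 558.5 m.
Longitude error → 0.005 × 111700 × cos 51.63° = 0.005 × 111700 × 0.6207 ≈ 346.682 m.
Worst case both components are at the extreme and orthogonal: √(558.5² + 346.682²) ≈ 657.351 m.

657 m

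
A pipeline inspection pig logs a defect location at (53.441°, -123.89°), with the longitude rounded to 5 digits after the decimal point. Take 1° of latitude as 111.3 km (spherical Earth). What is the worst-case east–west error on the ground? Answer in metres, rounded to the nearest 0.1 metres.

Rounding to 5 decimal places leaves the longitude within ±5e-06° of the true value.
Parallels shrink by cos φ, so at 53.441° a degree of longitude is 111300 × 0.5957 ≈ 66295.9 m.
East–west error: 5e-06° × 66295.9 m/° ≈ 0.331479 m.

0.3 metres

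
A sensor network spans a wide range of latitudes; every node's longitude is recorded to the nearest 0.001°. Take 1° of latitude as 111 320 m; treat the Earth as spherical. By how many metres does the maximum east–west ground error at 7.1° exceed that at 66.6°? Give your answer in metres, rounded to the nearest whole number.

33 metres

Rounding to 3 decimal places leaves the longitude within ±0.0005° of the true value.
At 7.1°: 0.0005° × 111320 × cos 7.1° = 0.0005 × 111320 × 0.9923 ≈ 55.233 m.
At 66.6°: 0.0005° × 111320 × cos 66.6° = 0.0005 × 111320 × 0.3971 ≈ 22.105 m.
So the lower-latitude error exceeds the higher by 55.233 − 22.105 = 33.128 m.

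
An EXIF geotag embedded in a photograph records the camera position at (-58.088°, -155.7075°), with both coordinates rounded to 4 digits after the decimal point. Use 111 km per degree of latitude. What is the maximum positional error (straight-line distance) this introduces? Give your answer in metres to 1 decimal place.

6.3 metres

Rounding to 4 decimal places leaves each coordinate within ±5e-05° of the true value.
N–S: 5e-05° × 111000 m/° = 5.55 m.
E–W at 58.088°: 5e-05° × 111000 × cos 58.088° = 5e-05 × 111000 × 0.5286 ≈ 2.93382 m.
Combining orthogonally: (5.55² + 2.93382²)^½ ≈ 6.27772 m.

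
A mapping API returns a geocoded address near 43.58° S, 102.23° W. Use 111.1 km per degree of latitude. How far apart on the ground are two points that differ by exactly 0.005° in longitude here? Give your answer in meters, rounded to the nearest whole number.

402 meters

0.005° of longitude at 43.58° is 0.005 × 111100 × cos 43.58° ≈ 0.005 × 80482.2 = 402.411 m.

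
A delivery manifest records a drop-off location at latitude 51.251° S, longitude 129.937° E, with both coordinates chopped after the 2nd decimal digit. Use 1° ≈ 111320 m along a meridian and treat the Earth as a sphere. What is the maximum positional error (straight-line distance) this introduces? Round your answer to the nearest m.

Truncating at 2 decimal places can drop up to a full unit in the last place, so each coordinate may be off by as much as 0.01°.
Latitude error → 0.01 × 111320 = 1113.2 m along the meridian.
E–W at 51.251°: 0.01° × 111320 × cos 51.251° = 0.01 × 111320 × 0.6259 ≈ 696.763 m.
Worst case both components are at the extreme and orthogonal: √(1113.2² + 696.763²) ≈ 1313.28 m.

1313 m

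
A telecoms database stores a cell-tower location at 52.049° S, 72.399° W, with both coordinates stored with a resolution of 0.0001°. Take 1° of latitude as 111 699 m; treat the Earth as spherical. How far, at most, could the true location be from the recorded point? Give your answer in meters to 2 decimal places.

With a 0.0001° grid the true value lies within half a step, ±0.0001°/2 = ±5e-05°, of the stored one.
Latitude error → 5e-05 × 111699 = 5.58495 m along the meridian.
E–W at 52.049°: 5e-05° × 111699 × cos 52.049° = 5e-05 × 111699 × 0.6150 ≈ 3.43467 m.
Worst case both components are at the extreme and orthogonal: √(5.58495² + 3.43467²) ≈ 6.55657 m.

6.56 meters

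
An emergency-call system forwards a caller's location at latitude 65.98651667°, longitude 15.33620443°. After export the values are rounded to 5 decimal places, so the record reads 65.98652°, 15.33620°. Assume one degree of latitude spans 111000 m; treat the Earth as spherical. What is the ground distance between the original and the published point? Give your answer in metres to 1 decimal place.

0.4 metres

Δlat = 65.98651667 − 65.98652 = -0.00000333°; Δlon = 15.33620443 − 15.33620 = +0.00000443°.
N–S: -0.00000333° × 111000 m/° = -0.36963 m.
E–W at 65.9865°: 0.00000443° × 111000 × cos 65.9865° = 0.00000443 × 111000 × 0.4070 ≈ 0.20011 m.
Combined displacement = (0.36963² + 0.20011²)^½ ≈ 0.420322 m.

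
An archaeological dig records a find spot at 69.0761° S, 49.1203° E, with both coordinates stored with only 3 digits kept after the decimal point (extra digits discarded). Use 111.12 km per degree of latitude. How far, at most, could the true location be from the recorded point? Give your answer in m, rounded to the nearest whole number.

118 m

Truncating at 3 decimal places can drop up to a full unit in the last place, so each coordinate may be off by as much as 0.001°.
Latitude error → 0.001 × 111120 = 111.12 m along the meridian.
E–W at 69.0761°: 0.001° × 111120 × cos 69.0761° = 0.001 × 111120 × 0.3571 ≈ 39.684 m.
Combining orthogonally: (111.12² + 39.684²)^½ ≈ 117.994 m.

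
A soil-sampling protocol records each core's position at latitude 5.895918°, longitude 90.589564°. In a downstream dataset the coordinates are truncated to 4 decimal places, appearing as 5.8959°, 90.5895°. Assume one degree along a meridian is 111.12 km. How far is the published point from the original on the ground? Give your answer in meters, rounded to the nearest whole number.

The latitude changed by +0.000018° and the longitude by +0.000064°.
N–S: 0.000018° × 111120 m/° = 2.00016 m.
East–west at this latitude: 0.000064° × 111120 × cos 5.8959° ≈ 0.000064 × 110532 = 7.07406 m.
Hypotenuse of the two orthogonal shifts: √(2.00016² + 7.07406²) = 7.35139 m.

7 meters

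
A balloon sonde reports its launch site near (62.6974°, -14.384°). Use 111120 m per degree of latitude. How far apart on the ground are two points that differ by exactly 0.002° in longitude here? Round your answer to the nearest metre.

At 62.6974° a degree of longitude is 111120 × cos 62.6974° ≈ 50969.6 m, so 0.002° corresponds to 101.939 m.

102 metres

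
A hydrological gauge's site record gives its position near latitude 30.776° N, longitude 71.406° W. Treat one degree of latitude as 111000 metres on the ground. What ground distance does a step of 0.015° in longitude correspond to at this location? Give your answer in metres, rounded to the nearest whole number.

At 30.776° a degree of longitude is 111000 × cos 30.776° ≈ 95368.3 m, so 0.015° corresponds to 1430.53 m.

1431 metres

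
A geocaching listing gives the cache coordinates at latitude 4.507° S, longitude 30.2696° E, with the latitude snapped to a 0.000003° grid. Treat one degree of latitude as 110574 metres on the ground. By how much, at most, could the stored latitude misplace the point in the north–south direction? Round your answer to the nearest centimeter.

17 centimeters

With a 0.000003° grid the true value lies within half a step, ±0.000003°/2 = ±1.5e-06°, of the stored one.
North–south distance: 1.5e-06° × 110574 m/° = 0.165861 m.
That is 0.165861 m = 16.586 cm.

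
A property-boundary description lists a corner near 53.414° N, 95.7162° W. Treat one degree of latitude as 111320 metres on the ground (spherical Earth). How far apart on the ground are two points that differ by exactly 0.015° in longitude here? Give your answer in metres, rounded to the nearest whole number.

995 metres

One degree of longitude here spans 111320 × cos 53.414° = 111320 × 0.5960 ≈ 66349.9 m; 0.015° of that is 995.249 m.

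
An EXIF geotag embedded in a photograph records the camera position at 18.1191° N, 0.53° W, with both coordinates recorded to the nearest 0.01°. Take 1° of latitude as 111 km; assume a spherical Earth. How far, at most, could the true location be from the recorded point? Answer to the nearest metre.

Rounding to 2 decimal places leaves each coordinate within ±0.005° of the true value.
Latitude error → 0.005 × 111000 = 555 m along the meridian.
E–W at 18.1191°: 0.005° × 111000 × cos 18.1191° = 0.005 × 111000 × 0.9504 ≈ 527.479 m.
The two errors are perpendicular, so the maximum displacement is √(555² + 527.479²) ≈ 765.675 m.

766 metres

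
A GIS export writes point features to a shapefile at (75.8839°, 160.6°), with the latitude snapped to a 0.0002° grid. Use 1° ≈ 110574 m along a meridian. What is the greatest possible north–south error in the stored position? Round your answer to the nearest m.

With a 0.0002° grid the true value lies within half a step, ±0.0002°/2 = ±0.0001°, of the stored one.
So the N–S error is at most 0.0001 × 110574 = 11.0574 m.

11 m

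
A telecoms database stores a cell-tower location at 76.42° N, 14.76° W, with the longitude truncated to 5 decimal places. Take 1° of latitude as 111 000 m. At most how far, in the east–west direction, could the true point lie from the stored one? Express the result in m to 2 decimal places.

0.26 m

Truncating at 5 decimal places can drop up to a full unit in the last place, so the longitude may be off by as much as 1e-05°.
At latitude 76.42° a degree of longitude spans 111000 m × cos 76.42° = 111000 × 0.2348 ≈ 26063.1 m.
So at most 1e-05° × 26063.1 ≈ 0.260631 m east–west.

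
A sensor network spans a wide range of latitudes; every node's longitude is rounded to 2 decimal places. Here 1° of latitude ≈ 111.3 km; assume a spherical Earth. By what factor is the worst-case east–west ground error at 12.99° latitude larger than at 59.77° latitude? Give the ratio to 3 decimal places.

Rounding to 2 decimal places leaves the longitude within ±0.005° of the true value.
Error at 12.99° = 0.005° × 111300 × cos 12.99° ≈ 556.5 × 0.9744 = 542.26 m.
At 59.77°: 0.005° × 111300 × cos 59.77° = 0.005 × 111300 × 0.5035 ≈ 280.18 m.
Ratio: 542.26 / 280.18 = cos 12.99° / cos 59.77° ≈ 1.9354.

1.935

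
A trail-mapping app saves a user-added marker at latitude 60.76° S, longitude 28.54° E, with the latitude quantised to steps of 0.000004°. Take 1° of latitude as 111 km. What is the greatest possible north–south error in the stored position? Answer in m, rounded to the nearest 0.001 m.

With a 0.000004° grid the true value lies within half a step, ±0.000004°/2 = ±2e-06°, of the stored one.
North–south distance: 2e-06° × 111000 m/° = 0.222 m.

0.222 m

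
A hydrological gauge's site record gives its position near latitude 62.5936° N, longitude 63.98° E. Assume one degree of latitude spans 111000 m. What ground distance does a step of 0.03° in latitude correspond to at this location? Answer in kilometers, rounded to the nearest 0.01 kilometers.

Along a meridian 0.03° is 0.03 × 111000 = 3330 m.
That is 3330 m = 3.33 km.

3.33 kilometers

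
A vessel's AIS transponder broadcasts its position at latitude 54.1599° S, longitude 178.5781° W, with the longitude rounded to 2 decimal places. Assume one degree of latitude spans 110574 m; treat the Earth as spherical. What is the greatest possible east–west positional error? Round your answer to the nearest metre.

324 metres

Rounding to 2 decimal places leaves the longitude within ±0.005° of the true value.
One degree of longitude at 54.1599° is 110574 × cos 54.1599° ≈ 110574 × 0.5855 = 64743.9 m.
So at most 0.005° × 64743.9 ≈ 323.719 m east–west.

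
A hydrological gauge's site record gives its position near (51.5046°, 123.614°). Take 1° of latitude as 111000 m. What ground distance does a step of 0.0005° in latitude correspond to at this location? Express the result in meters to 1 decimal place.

0.0005° × 111000 m/° = 55.5 m.

55.5 meters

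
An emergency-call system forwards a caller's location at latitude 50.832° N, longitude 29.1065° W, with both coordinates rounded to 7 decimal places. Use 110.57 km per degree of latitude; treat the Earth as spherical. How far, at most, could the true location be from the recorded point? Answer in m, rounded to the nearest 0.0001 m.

0.0065 m

Rounding to 7 decimal places leaves each coordinate within ±5e-08° of the true value.
N–S: 5e-08° × 110570 m/° = 0.0055285 m.
East–west component at 50.832°: 5e-08° × 110570 × cos 50.832° ≈ 5e-08 × 69835.6 ≈ 0.00349178 m.
Worst case both components are at the extreme and orthogonal: √(0.0055285² + 0.00349178²) ≈ 0.00653887 m.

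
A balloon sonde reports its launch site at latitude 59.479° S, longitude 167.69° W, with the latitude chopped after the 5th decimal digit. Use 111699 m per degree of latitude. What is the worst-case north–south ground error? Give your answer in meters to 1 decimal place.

Truncating at 5 decimal places can drop up to a full unit in the last place, so the latitude may be off by as much as 1e-05°.
So the N–S error is at most 1e-05 × 111699 = 1.11699 m.

1.1 meters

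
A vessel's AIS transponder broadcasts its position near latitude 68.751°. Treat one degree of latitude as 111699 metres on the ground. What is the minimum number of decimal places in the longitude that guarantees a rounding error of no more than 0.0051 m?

At 68.751° one degree of longitude covers 111699 × cos 68.751° ≈ 111699 × 0.3624 ≈ 40482.1 m.
N decimal places → at most half a unit in the last place, 0.5 × 10⁻ᴺ° = 40482.1/2 × 10⁻ᴺ m.
Need 0.5 × 40482.1 × 10⁻ᴺ ≤ 0.0051 → 10⁻ᴺ ≤ 2.520e-07, so N ≥ 6.60.
N = 6 would give 0.0202 m (too coarse); N = 7 gives 0.00202 m ≤ 0.0051 m.

7 decimal places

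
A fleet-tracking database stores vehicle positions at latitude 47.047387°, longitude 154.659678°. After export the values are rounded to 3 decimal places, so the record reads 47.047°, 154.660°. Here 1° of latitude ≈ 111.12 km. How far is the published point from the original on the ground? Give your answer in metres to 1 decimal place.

49.4 metres

The latitude changed by +0.000387° and the longitude by -0.000322°.
North–south shift: 0.000387 × 111120 = 43.0034 m.
East–west at this latitude: -0.000322° × 111120 × cos 47.047° ≈ -0.000322 × 75717 = -24.3809 m.
Combined displacement = (43.0034² + 24.3809²)^½ ≈ 49.434 m.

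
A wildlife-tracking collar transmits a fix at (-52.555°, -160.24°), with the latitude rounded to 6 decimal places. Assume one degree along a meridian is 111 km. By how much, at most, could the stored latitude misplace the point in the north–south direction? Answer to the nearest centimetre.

6 centimetres

Rounding to 6 decimal places leaves the latitude within ±5e-07° of the true value.
North–south distance: 5e-07° × 111000 m/° = 0.0555 m.
That is 0.0555 m = 5.55 cm.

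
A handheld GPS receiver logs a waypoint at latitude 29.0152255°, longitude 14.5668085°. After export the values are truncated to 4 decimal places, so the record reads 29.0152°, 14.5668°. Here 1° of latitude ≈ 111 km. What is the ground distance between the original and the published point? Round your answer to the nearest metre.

The latitude changed by +0.0000255° and the longitude by +0.0000085°.
North–south shift: 0.0000255 × 111000 = 2.8305 m.
E–W at 29.0152°: 0.0000085° × 111000 × cos 29.0152° = 0.0000085 × 111000 × 0.8745 ≈ 0.825082 m.
Distance: √(2.8305² + 0.825082²) ≈ 2.9483 m.

3 metres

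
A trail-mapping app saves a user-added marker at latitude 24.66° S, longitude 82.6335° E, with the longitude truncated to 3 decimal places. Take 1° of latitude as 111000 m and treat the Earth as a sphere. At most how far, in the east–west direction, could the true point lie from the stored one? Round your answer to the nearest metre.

101 metres

Truncating at 3 decimal places can drop up to a full unit in the last place, so the longitude may be off by as much as 0.001°.
One degree of longitude at 24.66° is 111000 × cos 24.66° ≈ 111000 × 0.9088 = 100877 m.
East–west error: 0.001° × 100877 m/° ≈ 100.877 m.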